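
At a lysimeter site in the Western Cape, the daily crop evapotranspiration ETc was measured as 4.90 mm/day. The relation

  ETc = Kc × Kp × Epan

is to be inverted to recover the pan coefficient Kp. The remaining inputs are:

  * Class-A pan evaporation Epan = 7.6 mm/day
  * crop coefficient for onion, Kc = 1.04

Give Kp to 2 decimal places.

0.62

ETc = Kc × Kp × Epan  ⇒  Kp = ETc / (Kc × Epan)
Kp = 4.90 / (1.04 × 7.6) = 4.90 / 7.904 = 0.6199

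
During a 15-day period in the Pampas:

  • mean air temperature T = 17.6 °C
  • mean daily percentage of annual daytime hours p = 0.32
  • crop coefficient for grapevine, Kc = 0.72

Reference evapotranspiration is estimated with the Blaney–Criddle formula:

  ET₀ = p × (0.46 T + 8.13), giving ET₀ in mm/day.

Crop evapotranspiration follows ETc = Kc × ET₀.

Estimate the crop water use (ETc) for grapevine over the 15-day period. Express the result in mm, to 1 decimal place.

56.1 mm

ET₀ = 0.32 × (0.46 × 17.6 + 8.13) = 0.32 × 16.226 = 5.1923 mm/d
ETc = Kc × ET₀ = 0.72 × 5.1923 = 3.7385 mm/d
Over 15 days: 3.7385 × 15 = 56.078 mm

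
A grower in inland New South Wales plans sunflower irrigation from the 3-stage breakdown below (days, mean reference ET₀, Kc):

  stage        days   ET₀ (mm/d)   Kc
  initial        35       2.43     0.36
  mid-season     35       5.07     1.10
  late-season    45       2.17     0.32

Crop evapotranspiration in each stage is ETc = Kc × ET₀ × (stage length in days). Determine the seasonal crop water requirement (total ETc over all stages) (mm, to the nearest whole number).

initial: 0.36 × 2.43 × 35 = 30.62 mm
mid-season: 1.10 × 5.07 × 35 = 195.20 mm
late-season: 0.32 × 2.17 × 45 = 31.25 mm
Seasonal total = 257.07 mm

257 mm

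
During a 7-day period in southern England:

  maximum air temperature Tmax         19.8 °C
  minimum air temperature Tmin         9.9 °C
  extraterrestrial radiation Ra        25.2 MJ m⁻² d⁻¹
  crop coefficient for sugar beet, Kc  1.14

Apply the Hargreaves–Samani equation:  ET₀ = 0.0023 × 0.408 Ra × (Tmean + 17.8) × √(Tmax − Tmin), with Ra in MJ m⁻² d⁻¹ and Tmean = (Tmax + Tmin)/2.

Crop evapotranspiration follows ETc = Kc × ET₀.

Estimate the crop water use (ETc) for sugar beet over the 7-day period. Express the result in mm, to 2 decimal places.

Tmean = (19.8 + 9.9)/2 = 14.85 °C
0.408 Ra = 0.408 × 25.2 = 10.2816 mm/d equivalent
ET₀ = 0.0023 × 10.2816 × (14.85 + 17.8) × √9.9 = 0.0023 × 10.2816 × 32.65 × 3.1464 = 2.4293 mm/d
ETc = Kc × ET₀ = 1.14 × 2.4293 = 2.7694 mm/d
Over 7 days: 2.7694 × 7 = 19.386 mm

19.39 mm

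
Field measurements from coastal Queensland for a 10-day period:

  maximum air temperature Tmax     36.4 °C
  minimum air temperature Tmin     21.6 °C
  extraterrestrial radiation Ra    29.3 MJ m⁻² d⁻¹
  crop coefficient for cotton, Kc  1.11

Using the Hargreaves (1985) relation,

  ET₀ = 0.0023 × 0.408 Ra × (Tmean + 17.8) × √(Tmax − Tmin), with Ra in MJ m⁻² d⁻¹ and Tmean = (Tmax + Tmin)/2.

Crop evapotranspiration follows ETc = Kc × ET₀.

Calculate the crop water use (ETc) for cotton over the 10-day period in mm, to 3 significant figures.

Tmean = (36.4 + 21.6)/2 = 29.00 °C
0.408 Ra = 0.408 × 29.3 = 11.9544 mm/d equivalent
ET₀ = 0.0023 × 11.9544 × (29.00 + 17.8) × √14.8 = 0.0023 × 11.9544 × 46.80 × 3.8471 = 4.9503 mm/d
ETc = Kc × ET₀ = 1.11 × 4.9503 = 5.4948 mm/d
Over 10 days: 5.4948 × 10 = 54.948 mm

54.9 mm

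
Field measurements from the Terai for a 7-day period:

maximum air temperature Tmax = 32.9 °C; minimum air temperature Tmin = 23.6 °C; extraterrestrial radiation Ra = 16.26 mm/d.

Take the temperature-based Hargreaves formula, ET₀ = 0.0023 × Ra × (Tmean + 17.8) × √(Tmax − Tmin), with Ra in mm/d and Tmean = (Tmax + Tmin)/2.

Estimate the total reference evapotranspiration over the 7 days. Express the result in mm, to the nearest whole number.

37 mm

Tmean = (32.9 + 23.6)/2 = 28.25 °C
ET₀ = 0.0023 × 16.26 × (28.25 + 17.8) × √9.3 = 0.0023 × 16.26 × 46.05 × 3.0496 = 5.2520 mm/d
Over 7 days: 5.2520 × 7 = 36.764 mm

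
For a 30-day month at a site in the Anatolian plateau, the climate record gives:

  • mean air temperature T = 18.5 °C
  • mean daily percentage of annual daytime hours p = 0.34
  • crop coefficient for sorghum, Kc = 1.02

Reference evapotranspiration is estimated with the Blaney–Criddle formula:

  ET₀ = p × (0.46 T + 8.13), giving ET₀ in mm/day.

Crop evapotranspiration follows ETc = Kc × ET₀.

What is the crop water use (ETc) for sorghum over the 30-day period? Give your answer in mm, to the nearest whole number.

ET₀ = 0.34 × (0.46 × 18.5 + 8.13) = 0.34 × 16.640 = 5.6576 mm/d
ETc = Kc × ET₀ = 1.02 × 5.6576 = 5.7708 mm/d
Over 30 days: 5.7708 × 30 = 173.124 mm

173 mm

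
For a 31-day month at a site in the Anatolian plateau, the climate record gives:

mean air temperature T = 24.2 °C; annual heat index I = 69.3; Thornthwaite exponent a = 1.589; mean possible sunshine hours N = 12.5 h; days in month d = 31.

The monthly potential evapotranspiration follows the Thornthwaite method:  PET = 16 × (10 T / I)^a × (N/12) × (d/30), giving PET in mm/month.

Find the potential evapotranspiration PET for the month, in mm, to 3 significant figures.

126 mm

10T/I = 10 × 24.2 / 69.3 = 3.4921
(10T/I)^a = 3.4921^1.589 = 7.2940
Uncorrected PET = 16 × 7.2940 = 116.704 mm
Correction = (N/12)(d/30) = (12.5/12)(31/30) = 1.0764
PET = 116.704 × 1.0764 = 125.620 mm/month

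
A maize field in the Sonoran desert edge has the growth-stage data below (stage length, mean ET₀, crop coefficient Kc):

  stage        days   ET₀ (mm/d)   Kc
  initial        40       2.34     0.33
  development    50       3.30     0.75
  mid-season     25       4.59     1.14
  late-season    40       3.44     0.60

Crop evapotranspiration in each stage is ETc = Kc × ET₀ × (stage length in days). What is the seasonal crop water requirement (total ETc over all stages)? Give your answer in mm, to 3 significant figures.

initial: 0.33 × 2.34 × 40 = 30.89 mm
development: 0.75 × 3.30 × 50 = 123.75 mm
mid-season: 1.14 × 4.59 × 25 = 130.82 mm
late-season: 0.60 × 3.44 × 40 = 82.56 mm
Seasonal total = 368.02 mm

368 mm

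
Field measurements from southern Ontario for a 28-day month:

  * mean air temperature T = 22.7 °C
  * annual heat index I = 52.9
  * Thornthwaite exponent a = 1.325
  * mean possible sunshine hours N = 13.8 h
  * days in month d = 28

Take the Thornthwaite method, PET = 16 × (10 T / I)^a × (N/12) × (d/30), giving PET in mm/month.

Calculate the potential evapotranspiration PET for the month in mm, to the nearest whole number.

10T/I = 10 × 22.7 / 52.9 = 4.2911
(10T/I)^a = 4.2911^1.325 = 6.8890
Uncorrected PET = 16 × 6.8890 = 110.224 mm
Correction = (N/12)(d/30) = (13.8/12)(28/30) = 1.0733
PET = 110.224 × 1.0733 = 118.303 mm/month

118 mm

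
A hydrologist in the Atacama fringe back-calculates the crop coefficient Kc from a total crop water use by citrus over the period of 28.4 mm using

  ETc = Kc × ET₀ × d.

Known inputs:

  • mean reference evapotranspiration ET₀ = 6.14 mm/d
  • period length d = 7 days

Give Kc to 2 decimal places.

ETc = Kc × ET₀ × d  ⇒  Kc = ETc / (ET₀ × d)
Kc = 28.4 / (6.14 × 7) = 28.4 / 42.98 = 0.6608

0.66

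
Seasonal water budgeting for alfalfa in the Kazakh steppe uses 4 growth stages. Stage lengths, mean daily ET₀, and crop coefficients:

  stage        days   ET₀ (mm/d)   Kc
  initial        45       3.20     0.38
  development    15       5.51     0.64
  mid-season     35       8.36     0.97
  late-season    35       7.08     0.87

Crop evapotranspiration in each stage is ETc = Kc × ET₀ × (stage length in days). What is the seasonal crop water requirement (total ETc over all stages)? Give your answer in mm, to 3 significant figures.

initial: 0.38 × 3.20 × 45 = 54.72 mm
development: 0.64 × 5.51 × 15 = 52.90 mm
mid-season: 0.97 × 8.36 × 35 = 283.82 mm
late-season: 0.87 × 7.08 × 35 = 215.59 mm
Seasonal total = 607.03 mm

607 mm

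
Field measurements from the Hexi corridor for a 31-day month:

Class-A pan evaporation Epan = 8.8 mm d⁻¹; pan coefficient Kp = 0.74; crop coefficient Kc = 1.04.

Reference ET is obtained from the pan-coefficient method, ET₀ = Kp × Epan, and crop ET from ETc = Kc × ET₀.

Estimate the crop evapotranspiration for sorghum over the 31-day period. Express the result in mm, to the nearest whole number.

ET₀ = 0.74 × 8.8 = 6.5120 mm/d
ETc = Kc × ET₀ = 1.04 × 6.5120 = 6.7725 mm/d
Over 31 days: 6.7725 × 31 = 209.948 mm

210 mm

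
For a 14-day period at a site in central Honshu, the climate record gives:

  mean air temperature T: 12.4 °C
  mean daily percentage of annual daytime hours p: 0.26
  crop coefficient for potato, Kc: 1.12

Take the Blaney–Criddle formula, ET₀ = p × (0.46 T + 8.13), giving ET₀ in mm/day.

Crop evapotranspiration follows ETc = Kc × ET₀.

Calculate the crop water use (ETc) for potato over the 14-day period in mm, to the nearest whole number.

56 mm

ET₀ = 0.26 × (0.46 × 12.4 + 8.13) = 0.26 × 13.834 = 3.5968 mm/d
ETc = Kc × ET₀ = 1.12 × 3.5968 = 4.0284 mm/d
Over 14 days: 4.0284 × 14 = 56.398 mm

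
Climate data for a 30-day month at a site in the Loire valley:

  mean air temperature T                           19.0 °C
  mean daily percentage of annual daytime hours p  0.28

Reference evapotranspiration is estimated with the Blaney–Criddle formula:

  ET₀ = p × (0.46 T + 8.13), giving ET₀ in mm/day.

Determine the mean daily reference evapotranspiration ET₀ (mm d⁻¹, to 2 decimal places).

ET₀ = 0.28 × (0.46 × 19.0 + 8.13) = 0.28 × 16.870 = 4.7236 mm/d

4.72 mm d⁻¹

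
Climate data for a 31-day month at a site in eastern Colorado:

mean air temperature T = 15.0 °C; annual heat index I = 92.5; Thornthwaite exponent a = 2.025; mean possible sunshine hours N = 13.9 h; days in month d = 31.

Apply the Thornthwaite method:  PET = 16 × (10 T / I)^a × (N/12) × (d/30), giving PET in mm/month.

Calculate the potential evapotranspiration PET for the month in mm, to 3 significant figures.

10T/I = 10 × 15.0 / 92.5 = 1.6216
(10T/I)^a = 1.6216^2.025 = 2.6616
Uncorrected PET = 16 × 2.6616 = 42.586 mm
Correction = (N/12)(d/30) = (13.9/12)(31/30) = 1.1969
PET = 42.586 × 1.1969 = 50.971 mm/month

51.0 mm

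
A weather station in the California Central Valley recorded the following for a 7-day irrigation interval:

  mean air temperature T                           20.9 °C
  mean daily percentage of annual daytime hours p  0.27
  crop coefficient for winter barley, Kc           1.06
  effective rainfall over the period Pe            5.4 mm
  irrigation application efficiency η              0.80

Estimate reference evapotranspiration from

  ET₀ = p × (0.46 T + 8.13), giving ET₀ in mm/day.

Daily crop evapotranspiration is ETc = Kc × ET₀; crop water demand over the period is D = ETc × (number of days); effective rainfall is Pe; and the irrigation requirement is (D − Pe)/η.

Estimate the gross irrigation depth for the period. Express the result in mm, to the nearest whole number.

38 mm

ET₀ = 0.27 × (0.46 × 20.9 + 8.13) = 0.27 × 17.744 = 4.7909 mm/d
ETc = Kc × ET₀ = 1.06 × 4.7909 = 5.0784 mm/d
Crop demand D = ETc × 7 d = 5.0784 × 7 = 35.549 mm
D − Pe = 35.549 − 5.4 = 30.149 mm
Gross irrigation = 30.149 / 0.80 = 37.686 mm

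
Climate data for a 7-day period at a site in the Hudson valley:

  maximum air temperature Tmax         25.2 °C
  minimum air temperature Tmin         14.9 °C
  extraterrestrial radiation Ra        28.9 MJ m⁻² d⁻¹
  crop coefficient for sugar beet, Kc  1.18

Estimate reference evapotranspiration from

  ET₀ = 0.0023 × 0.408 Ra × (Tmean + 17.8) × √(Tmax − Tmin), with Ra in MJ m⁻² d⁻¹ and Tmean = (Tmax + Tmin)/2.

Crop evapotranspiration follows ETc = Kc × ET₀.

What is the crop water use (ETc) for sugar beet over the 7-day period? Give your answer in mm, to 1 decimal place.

Tmean = (25.2 + 14.9)/2 = 20.05 °C
0.408 Ra = 0.408 × 28.9 = 11.7912 mm/d equivalent
ET₀ = 0.0023 × 11.7912 × (20.05 + 17.8) × √10.3 = 0.0023 × 11.7912 × 37.85 × 3.2094 = 3.2944 mm/d
ETc = Kc × ET₀ = 1.18 × 3.2944 = 3.8874 mm/d
Over 7 days: 3.8874 × 7 = 27.212 mm

27.2 mm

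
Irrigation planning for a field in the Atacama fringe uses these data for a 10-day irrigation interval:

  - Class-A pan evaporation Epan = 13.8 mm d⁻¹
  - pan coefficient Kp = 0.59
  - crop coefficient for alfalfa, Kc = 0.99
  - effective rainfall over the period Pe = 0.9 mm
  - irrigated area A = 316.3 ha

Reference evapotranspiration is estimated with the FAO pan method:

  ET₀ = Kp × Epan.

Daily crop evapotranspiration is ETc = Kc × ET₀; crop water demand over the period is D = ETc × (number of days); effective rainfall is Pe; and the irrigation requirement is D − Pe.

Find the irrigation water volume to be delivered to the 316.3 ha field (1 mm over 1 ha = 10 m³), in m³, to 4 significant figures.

ET₀ = 0.59 × 13.8 = 8.1420 mm/d
ETc = Kc × ET₀ = 0.99 × 8.1420 = 8.0606 mm/d
Crop demand D = ETc × 10 d = 8.0606 × 10 = 80.606 mm
D − Pe = 80.606 − 0.9 = 79.706 mm
Volume = 79.706 mm × 316.3 ha × 10 = 252110.1 m³

252100 m³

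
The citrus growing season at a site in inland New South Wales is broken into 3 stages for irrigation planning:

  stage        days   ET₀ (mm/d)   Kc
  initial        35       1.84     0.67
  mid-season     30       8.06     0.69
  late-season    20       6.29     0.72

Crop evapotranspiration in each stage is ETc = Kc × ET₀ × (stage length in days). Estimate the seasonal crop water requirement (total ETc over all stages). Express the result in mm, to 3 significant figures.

301 mm

initial: 0.67 × 1.84 × 35 = 43.15 mm
mid-season: 0.69 × 8.06 × 30 = 166.84 mm
late-season: 0.72 × 6.29 × 20 = 90.58 mm
Seasonal total = 300.57 mm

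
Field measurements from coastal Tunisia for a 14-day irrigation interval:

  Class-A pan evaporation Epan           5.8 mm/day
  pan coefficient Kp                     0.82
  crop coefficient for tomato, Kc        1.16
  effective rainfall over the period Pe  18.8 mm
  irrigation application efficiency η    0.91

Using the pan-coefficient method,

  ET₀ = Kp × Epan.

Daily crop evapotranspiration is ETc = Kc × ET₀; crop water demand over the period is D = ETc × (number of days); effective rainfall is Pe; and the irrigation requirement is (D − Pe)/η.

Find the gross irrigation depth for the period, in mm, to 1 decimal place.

ET₀ = 0.82 × 5.8 = 4.7560 mm/d
ETc = Kc × ET₀ = 1.16 × 4.7560 = 5.5170 mm/d
Crop demand D = ETc × 14 d = 5.5170 × 14 = 77.238 mm
D − Pe = 77.238 − 18.8 = 58.438 mm
Gross irrigation = 58.438 / 0.91 = 64.218 mm

64.2 mm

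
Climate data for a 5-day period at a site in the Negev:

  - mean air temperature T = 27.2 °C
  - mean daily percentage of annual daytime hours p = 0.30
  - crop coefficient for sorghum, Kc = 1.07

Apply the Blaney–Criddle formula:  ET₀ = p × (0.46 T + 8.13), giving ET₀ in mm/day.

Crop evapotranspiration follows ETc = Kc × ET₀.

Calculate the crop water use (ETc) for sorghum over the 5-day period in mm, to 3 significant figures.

ET₀ = 0.30 × (0.46 × 27.2 + 8.13) = 0.30 × 20.642 = 6.1926 mm/d
ETc = Kc × ET₀ = 1.07 × 6.1926 = 6.6261 mm/d
Over 5 days: 6.6261 × 5 = 33.131 mm

33.1 mm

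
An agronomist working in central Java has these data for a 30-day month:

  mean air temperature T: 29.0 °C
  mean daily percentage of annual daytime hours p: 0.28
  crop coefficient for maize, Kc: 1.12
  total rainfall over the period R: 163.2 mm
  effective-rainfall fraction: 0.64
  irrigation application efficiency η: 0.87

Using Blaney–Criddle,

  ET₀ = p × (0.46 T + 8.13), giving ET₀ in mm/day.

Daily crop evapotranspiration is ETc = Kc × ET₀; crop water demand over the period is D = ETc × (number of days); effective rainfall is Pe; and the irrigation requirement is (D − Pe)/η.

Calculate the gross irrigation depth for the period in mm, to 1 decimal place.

112.1 mm

ET₀ = 0.28 × (0.46 × 29.0 + 8.13) = 0.28 × 21.470 = 6.0116 mm/d
ETc = Kc × ET₀ = 1.12 × 6.0116 = 6.7330 mm/d
Crop demand D = ETc × 30 d = 6.7330 × 30 = 201.990 mm
Pe = 0.64 × 163.2 = 104.448 mm
D − Pe = 201.990 − 104.448 = 97.542 mm
Gross irrigation = 97.542 / 0.87 = 112.117 mm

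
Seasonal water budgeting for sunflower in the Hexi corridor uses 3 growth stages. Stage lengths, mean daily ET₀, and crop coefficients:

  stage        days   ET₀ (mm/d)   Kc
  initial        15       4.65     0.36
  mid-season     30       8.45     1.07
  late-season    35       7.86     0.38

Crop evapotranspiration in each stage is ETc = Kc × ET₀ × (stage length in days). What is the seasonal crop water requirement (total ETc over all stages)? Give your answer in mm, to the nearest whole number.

401 mm

initial: 0.36 × 4.65 × 15 = 25.11 mm
mid-season: 1.07 × 8.45 × 30 = 271.25 mm
late-season: 0.38 × 7.86 × 35 = 104.54 mm
Seasonal total = 400.90 mm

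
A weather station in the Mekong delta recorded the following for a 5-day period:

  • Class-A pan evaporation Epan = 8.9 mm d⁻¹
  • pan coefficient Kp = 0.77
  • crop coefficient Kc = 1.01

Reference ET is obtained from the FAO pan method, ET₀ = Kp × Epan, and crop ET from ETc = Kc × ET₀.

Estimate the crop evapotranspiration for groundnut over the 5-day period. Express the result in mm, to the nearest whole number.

ET₀ = 0.77 × 8.9 = 6.8530 mm/d
ETc = Kc × ET₀ = 1.01 × 6.8530 = 6.9215 mm/d
Over 5 days: 6.9215 × 5 = 34.608 mm

35 mm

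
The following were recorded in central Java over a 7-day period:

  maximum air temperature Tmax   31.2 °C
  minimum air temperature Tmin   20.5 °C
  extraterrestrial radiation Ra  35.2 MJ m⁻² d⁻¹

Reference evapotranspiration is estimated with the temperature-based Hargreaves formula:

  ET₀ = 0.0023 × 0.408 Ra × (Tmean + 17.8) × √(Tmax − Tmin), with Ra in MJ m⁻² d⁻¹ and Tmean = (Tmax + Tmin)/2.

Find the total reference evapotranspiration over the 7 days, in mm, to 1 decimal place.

33.0 mm

Tmean = (31.2 + 20.5)/2 = 25.85 °C
0.408 Ra = 0.408 × 35.2 = 14.3616 mm/d equivalent
ET₀ = 0.0023 × 14.3616 × (25.85 + 17.8) × √10.7 = 0.0023 × 14.3616 × 43.65 × 3.2711 = 4.7164 mm/d
Over 7 days: 4.7164 × 7 = 33.015 mm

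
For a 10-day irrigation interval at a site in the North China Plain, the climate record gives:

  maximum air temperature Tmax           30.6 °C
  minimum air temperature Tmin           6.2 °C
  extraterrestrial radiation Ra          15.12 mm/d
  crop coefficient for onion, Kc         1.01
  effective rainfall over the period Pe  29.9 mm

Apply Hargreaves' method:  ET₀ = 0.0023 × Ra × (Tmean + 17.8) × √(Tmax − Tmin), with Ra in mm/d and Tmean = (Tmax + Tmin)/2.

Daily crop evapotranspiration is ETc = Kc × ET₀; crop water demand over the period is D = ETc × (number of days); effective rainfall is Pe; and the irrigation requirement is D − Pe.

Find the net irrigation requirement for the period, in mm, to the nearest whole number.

Tmean = (30.6 + 6.2)/2 = 18.40 °C
ET₀ = 0.0023 × 15.12 × (18.40 + 17.8) × √24.4 = 0.0023 × 15.12 × 36.20 × 4.9396 = 6.2184 mm/d
ETc = Kc × ET₀ = 1.01 × 6.2184 = 6.2806 mm/d
Crop demand D = ETc × 10 d = 6.2806 × 10 = 62.806 mm
D − Pe = 62.806 − 29.9 = 32.906 mm

33 mm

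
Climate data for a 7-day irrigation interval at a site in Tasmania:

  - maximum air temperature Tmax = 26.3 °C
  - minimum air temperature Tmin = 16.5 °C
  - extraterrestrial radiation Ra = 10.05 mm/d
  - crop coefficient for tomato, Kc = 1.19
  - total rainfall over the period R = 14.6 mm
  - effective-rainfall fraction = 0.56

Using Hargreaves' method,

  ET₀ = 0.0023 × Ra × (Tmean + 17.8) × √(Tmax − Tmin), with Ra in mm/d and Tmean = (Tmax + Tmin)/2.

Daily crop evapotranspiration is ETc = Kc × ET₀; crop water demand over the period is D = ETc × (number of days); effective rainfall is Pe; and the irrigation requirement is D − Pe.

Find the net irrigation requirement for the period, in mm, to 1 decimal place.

Tmean = (26.3 + 16.5)/2 = 21.40 °C
ET₀ = 0.0023 × 10.05 × (21.40 + 17.8) × √9.8 = 0.0023 × 10.05 × 39.20 × 3.1305 = 2.8366 mm/d
ETc = Kc × ET₀ = 1.19 × 2.8366 = 3.3756 mm/d
Crop demand D = ETc × 7 d = 3.3756 × 7 = 23.629 mm
Pe = 0.56 × 14.6 = 8.176 mm
D − Pe = 23.629 − 8.176 = 15.453 mm

15.5 mm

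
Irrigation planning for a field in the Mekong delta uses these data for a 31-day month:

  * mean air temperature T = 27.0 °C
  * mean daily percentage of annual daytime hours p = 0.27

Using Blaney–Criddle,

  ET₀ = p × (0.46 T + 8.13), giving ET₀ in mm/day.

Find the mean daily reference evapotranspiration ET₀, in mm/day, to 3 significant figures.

ET₀ = 0.27 × (0.46 × 27.0 + 8.13) = 0.27 × 20.550 = 5.5485 mm/d

5.55 mm/day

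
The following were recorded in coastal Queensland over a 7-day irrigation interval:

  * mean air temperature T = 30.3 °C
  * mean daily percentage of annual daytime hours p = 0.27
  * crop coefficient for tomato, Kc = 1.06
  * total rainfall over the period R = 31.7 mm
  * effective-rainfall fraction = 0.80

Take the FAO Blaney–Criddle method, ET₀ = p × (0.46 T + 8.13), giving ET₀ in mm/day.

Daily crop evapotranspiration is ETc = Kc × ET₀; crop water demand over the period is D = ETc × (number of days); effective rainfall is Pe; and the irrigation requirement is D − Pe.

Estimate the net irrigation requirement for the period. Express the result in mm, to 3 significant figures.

18.9 mm

ET₀ = 0.27 × (0.46 × 30.3 + 8.13) = 0.27 × 22.068 = 5.9584 mm/d
ETc = Kc × ET₀ = 1.06 × 5.9584 = 6.3159 mm/d
Crop demand D = ETc × 7 d = 6.3159 × 7 = 44.211 mm
Pe = 0.80 × 31.7 = 25.360 mm
D − Pe = 44.211 − 25.360 = 18.851 mm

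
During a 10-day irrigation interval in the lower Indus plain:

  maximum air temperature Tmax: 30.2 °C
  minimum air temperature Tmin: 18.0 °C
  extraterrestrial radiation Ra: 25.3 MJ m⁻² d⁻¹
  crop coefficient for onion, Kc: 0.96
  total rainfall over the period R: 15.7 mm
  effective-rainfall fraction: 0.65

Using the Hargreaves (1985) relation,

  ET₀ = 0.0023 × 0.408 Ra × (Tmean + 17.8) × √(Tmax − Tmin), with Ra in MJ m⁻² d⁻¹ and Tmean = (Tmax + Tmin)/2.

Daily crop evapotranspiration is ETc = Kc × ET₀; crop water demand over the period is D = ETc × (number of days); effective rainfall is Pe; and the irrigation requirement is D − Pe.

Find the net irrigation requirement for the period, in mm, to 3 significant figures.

Tmean = (30.2 + 18.0)/2 = 24.10 °C
0.408 Ra = 0.408 × 25.3 = 10.3224 mm/d equivalent
ET₀ = 0.0023 × 10.3224 × (24.10 + 17.8) × √12.2 = 0.0023 × 10.3224 × 41.90 × 3.4928 = 3.4745 mm/d
ETc = Kc × ET₀ = 0.96 × 3.4745 = 3.3355 mm/d
Crop demand D = ETc × 10 d = 3.3355 × 10 = 33.355 mm
Pe = 0.65 × 15.7 = 10.205 mm
D − Pe = 33.355 − 10.205 = 23.150 mm

23.2 mm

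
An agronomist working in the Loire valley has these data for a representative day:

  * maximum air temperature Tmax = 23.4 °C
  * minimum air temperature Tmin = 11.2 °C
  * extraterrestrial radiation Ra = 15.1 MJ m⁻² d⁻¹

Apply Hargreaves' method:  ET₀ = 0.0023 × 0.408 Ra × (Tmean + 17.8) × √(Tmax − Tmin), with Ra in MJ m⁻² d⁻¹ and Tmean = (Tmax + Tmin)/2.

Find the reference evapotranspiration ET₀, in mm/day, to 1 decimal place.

1.7 mm/day

Tmean = (23.4 + 11.2)/2 = 17.30 °C
0.408 Ra = 0.408 × 15.1 = 6.1608 mm/d equivalent
ET₀ = 0.0023 × 6.1608 × (17.30 + 17.8) × √12.2 = 0.0023 × 6.1608 × 35.10 × 3.4928 = 1.7372 mm/d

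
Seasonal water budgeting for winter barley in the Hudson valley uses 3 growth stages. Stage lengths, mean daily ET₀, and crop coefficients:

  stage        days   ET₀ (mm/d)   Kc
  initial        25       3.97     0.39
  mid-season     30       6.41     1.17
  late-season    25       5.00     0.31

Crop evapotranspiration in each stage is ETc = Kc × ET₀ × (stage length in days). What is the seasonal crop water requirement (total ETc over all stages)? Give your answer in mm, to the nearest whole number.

302 mm

initial: 0.39 × 3.97 × 25 = 38.71 mm
mid-season: 1.17 × 6.41 × 30 = 224.99 mm
late-season: 0.31 × 5.00 × 25 = 38.75 mm
Seasonal total = 302.45 mm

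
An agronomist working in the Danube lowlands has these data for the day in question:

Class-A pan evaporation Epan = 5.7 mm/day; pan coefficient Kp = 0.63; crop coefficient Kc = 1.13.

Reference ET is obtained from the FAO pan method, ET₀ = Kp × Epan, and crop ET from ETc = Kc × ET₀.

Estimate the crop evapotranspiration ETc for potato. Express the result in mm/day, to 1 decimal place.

ET₀ = 0.63 × 5.7 = 3.5910 mm/d
ETc = Kc × ET₀ = 1.13 × 3.5910 = 4.0578 mm/d

4.1 mm/day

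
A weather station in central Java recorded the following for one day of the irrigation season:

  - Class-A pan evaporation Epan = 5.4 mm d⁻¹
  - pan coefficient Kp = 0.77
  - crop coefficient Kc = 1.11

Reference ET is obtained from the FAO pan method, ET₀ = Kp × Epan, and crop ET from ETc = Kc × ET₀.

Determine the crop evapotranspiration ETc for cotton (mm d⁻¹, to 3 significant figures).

ET₀ = 0.77 × 5.4 = 4.1580 mm/d
ETc = Kc × ET₀ = 1.11 × 4.1580 = 4.6154 mm/d

4.62 mm d⁻¹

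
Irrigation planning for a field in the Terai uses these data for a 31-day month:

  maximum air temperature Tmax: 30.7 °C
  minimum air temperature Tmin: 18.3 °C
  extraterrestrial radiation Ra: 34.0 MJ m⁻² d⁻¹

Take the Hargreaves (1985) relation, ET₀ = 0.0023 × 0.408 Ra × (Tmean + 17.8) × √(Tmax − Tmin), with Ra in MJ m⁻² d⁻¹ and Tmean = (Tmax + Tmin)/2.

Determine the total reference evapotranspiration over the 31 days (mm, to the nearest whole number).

147 mm

Tmean = (30.7 + 18.3)/2 = 24.50 °C
0.408 Ra = 0.408 × 34.0 = 13.8720 mm/d equivalent
ET₀ = 0.0023 × 13.8720 × (24.50 + 17.8) × √12.4 = 0.0023 × 13.8720 × 42.30 × 3.5214 = 4.7525 mm/d
Over 31 days: 4.7525 × 31 = 147.328 mm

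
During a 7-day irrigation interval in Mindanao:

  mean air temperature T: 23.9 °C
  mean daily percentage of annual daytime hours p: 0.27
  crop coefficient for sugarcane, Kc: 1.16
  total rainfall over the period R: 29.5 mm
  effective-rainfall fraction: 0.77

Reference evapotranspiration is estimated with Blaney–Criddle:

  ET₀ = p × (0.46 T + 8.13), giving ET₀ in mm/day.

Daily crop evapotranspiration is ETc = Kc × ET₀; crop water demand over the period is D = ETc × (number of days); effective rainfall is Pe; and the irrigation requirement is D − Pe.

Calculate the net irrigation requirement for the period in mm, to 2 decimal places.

19.21 mm

ET₀ = 0.27 × (0.46 × 23.9 + 8.13) = 0.27 × 19.124 = 5.1635 mm/d
ETc = Kc × ET₀ = 1.16 × 5.1635 = 5.9897 mm/d
Crop demand D = ETc × 7 d = 5.9897 × 7 = 41.928 mm
Pe = 0.77 × 29.5 = 22.715 mm
D − Pe = 41.928 − 22.715 = 19.213 mm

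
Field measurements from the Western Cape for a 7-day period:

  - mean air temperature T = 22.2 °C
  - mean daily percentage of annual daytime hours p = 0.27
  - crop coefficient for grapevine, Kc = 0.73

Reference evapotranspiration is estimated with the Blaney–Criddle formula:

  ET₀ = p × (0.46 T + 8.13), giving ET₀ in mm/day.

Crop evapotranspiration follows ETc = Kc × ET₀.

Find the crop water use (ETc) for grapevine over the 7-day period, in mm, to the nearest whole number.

ET₀ = 0.27 × (0.46 × 22.2 + 8.13) = 0.27 × 18.342 = 4.9523 mm/d
ETc = Kc × ET₀ = 0.73 × 4.9523 = 3.6152 mm/d
Over 7 days: 3.6152 × 7 = 25.306 mm

25 mm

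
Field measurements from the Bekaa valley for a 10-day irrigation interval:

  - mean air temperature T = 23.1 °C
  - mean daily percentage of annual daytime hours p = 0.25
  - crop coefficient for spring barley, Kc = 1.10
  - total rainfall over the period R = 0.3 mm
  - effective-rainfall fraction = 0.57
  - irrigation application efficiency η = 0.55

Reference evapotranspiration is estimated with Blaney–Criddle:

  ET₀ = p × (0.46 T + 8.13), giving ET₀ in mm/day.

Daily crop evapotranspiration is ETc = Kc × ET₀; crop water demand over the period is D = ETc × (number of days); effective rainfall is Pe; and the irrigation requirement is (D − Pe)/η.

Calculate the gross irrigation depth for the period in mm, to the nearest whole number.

93 mm

ET₀ = 0.25 × (0.46 × 23.1 + 8.13) = 0.25 × 18.756 = 4.6890 mm/d
ETc = Kc × ET₀ = 1.10 × 4.6890 = 5.1579 mm/d
Crop demand D = ETc × 10 d = 5.1579 × 10 = 51.579 mm
Pe = 0.57 × 0.3 = 0.171 mm
D − Pe = 51.579 − 0.171 = 51.408 mm
Gross irrigation = 51.408 / 0.55 = 93.469 mm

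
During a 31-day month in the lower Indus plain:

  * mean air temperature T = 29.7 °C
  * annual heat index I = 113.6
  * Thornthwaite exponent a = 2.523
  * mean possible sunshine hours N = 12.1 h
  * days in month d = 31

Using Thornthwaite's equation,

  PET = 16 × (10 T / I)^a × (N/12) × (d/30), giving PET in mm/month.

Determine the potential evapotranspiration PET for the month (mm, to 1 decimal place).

10T/I = 10 × 29.7 / 113.6 = 2.6144
(10T/I)^a = 2.6144^2.523 = 11.2987
Uncorrected PET = 16 × 11.2987 = 180.779 mm
Correction = (N/12)(d/30) = (12.1/12)(31/30) = 1.0419
PET = 180.779 × 1.0419 = 188.354 mm/month

188.4 mm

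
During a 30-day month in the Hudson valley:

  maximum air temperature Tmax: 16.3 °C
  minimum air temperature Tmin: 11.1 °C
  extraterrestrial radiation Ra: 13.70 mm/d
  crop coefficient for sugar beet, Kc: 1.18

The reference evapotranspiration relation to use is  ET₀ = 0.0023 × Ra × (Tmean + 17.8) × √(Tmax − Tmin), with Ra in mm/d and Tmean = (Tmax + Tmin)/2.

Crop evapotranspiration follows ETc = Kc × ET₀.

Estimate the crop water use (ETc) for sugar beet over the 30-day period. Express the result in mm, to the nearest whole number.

80 mm

Tmean = (16.3 + 11.1)/2 = 13.70 °C
ET₀ = 0.0023 × 13.70 × (13.70 + 17.8) × √5.2 = 0.0023 × 13.70 × 31.50 × 2.2804 = 2.2634 mm/d
ETc = Kc × ET₀ = 1.18 × 2.2634 = 2.6708 mm/d
Over 30 days: 2.6708 × 30 = 80.124 mm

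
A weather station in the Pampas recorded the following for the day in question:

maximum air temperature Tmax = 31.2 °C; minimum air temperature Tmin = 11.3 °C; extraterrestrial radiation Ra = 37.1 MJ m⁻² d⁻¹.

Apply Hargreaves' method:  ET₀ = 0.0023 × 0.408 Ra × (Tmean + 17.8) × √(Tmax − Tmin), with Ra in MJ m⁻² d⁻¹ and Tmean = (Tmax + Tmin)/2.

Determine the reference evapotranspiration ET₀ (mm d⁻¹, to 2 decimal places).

Tmean = (31.2 + 11.3)/2 = 21.25 °C
0.408 Ra = 0.408 × 37.1 = 15.1368 mm/d equivalent
ET₀ = 0.0023 × 15.1368 × (21.25 + 17.8) × √19.9 = 0.0023 × 15.1368 × 39.05 × 4.4609 = 6.0646 mm/d

6.06 mm d⁻¹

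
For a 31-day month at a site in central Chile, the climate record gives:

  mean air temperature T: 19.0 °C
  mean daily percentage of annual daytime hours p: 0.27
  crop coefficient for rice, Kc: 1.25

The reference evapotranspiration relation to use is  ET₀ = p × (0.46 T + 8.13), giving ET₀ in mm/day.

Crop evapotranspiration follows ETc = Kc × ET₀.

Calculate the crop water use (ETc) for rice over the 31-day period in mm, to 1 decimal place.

ET₀ = 0.27 × (0.46 × 19.0 + 8.13) = 0.27 × 16.870 = 4.5549 mm/d
ETc = Kc × ET₀ = 1.25 × 4.5549 = 5.6936 mm/d
Over 31 days: 5.6936 × 31 = 176.502 mm

176.5 mm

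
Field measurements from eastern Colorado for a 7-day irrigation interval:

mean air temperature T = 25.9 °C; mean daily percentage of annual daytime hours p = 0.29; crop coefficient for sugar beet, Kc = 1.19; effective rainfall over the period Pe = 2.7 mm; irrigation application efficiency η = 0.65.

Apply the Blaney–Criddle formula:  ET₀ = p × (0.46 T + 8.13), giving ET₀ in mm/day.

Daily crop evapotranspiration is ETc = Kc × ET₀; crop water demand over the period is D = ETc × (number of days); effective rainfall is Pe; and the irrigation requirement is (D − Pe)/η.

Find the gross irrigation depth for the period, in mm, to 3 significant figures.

70.3 mm

ET₀ = 0.29 × (0.46 × 25.9 + 8.13) = 0.29 × 20.044 = 5.8128 mm/d
ETc = Kc × ET₀ = 1.19 × 5.8128 = 6.9172 mm/d
Crop demand D = ETc × 7 d = 6.9172 × 7 = 48.420 mm
D − Pe = 48.420 − 2.7 = 45.720 mm
Gross irrigation = 45.720 / 0.65 = 70.338 mm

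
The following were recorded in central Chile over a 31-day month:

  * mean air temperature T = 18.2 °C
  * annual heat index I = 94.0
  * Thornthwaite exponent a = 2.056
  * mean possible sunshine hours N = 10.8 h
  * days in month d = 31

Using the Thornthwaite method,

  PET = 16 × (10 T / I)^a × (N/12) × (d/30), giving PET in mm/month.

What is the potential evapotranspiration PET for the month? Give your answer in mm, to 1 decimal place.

10T/I = 10 × 18.2 / 94.0 = 1.9362
(10T/I)^a = 1.9362^2.056 = 3.8902
Uncorrected PET = 16 × 3.8902 = 62.243 mm
Correction = (N/12)(d/30) = (10.8/12)(31/30) = 0.9300
PET = 62.243 × 0.9300 = 57.886 mm/month

57.9 mm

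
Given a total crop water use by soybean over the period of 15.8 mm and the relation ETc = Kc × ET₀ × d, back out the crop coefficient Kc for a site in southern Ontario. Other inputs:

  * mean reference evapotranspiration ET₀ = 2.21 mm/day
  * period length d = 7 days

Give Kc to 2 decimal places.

ETc = Kc × ET₀ × d  ⇒  Kc = ETc / (ET₀ × d)
Kc = 15.8 / (2.21 × 7) = 15.8 / 15.47 = 1.0213

1.02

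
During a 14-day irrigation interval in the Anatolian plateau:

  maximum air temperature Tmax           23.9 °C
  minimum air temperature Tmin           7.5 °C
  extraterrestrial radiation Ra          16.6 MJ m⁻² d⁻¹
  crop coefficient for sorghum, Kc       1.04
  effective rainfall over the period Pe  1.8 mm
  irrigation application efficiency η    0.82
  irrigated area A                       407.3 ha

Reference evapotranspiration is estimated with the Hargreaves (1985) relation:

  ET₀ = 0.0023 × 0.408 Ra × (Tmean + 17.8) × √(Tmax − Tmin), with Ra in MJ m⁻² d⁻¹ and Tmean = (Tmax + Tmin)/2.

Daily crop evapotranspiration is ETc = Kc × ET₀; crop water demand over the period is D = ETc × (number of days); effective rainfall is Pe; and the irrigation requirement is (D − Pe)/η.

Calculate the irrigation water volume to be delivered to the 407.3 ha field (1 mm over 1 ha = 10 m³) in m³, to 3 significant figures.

144000 m³

Tmean = (23.9 + 7.5)/2 = 15.70 °C
0.408 Ra = 0.408 × 16.6 = 6.7728 mm/d equivalent
ET₀ = 0.0023 × 6.7728 × (15.70 + 17.8) × √16.4 = 0.0023 × 6.7728 × 33.50 × 4.0497 = 2.1133 mm/d
ETc = Kc × ET₀ = 1.04 × 2.1133 = 2.1978 mm/d
Crop demand D = ETc × 14 d = 2.1978 × 14 = 30.769 mm
D − Pe = 30.769 − 1.8 = 28.969 mm
Gross irrigation = 28.969 / 0.82 = 35.328 mm
Volume = 35.328 mm × 407.3 ha × 10 = 143890.9 m³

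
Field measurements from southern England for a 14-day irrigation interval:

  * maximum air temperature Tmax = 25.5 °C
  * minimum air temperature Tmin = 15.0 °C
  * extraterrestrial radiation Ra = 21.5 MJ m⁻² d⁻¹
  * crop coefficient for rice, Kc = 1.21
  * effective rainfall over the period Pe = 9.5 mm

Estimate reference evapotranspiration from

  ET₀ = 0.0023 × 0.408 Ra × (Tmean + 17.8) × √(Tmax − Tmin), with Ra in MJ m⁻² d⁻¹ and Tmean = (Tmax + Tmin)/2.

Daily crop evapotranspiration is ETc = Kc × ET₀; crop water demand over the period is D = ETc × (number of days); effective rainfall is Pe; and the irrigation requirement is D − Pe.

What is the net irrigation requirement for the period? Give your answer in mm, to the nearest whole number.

33 mm

Tmean = (25.5 + 15.0)/2 = 20.25 °C
0.408 Ra = 0.408 × 21.5 = 8.7720 mm/d equivalent
ET₀ = 0.0023 × 8.7720 × (20.25 + 17.8) × √10.5 = 0.0023 × 8.7720 × 38.05 × 3.2404 = 2.4876 mm/d
ETc = Kc × ET₀ = 1.21 × 2.4876 = 3.0100 mm/d
Crop demand D = ETc × 14 d = 3.0100 × 14 = 42.140 mm
D − Pe = 42.140 − 9.5 = 32.640 mm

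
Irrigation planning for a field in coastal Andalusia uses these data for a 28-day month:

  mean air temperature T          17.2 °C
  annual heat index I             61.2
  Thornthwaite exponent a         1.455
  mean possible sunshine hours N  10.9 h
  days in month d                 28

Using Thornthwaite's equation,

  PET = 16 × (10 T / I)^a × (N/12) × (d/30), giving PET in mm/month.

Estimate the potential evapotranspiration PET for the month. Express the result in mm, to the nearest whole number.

61 mm

10T/I = 10 × 17.2 / 61.2 = 2.8105
(10T/I)^a = 2.8105^1.455 = 4.4976
Uncorrected PET = 16 × 4.4976 = 71.962 mm
Correction = (N/12)(d/30) = (10.9/12)(28/30) = 0.8478
PET = 71.962 × 0.8478 = 61.009 mm/month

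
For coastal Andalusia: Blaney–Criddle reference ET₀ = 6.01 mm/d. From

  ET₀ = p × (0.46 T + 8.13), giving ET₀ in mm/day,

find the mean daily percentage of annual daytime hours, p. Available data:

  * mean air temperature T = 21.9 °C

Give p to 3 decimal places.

0.330

p = ET₀ / (0.46 T + 8.13) = 6.01 / (0.46 × 21.9 + 8.13) = 6.01 / 18.204 = 0.3301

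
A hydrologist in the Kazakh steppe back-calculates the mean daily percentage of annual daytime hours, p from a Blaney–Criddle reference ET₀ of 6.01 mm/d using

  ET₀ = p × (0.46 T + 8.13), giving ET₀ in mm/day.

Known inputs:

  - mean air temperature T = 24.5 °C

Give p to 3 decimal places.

p = ET₀ / (0.46 T + 8.13) = 6.01 / (0.46 × 24.5 + 8.13) = 6.01 / 19.400 = 0.3098

0.310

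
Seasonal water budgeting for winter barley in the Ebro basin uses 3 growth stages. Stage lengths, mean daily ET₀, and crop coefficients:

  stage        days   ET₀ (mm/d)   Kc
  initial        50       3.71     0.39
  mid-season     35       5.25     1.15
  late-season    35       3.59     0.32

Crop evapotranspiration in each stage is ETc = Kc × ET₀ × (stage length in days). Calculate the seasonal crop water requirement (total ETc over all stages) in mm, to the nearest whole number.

324 mm

initial: 0.39 × 3.71 × 50 = 72.35 mm
mid-season: 1.15 × 5.25 × 35 = 211.31 mm
late-season: 0.32 × 3.59 × 35 = 40.21 mm
Seasonal total = 323.87 mm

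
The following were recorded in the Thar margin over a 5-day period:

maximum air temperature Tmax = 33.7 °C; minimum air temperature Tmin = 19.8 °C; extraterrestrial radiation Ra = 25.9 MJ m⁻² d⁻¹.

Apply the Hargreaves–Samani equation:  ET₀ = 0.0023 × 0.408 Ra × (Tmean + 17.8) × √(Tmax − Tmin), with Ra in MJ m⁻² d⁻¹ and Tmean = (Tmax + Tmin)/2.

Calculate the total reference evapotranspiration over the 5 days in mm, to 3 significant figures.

Tmean = (33.7 + 19.8)/2 = 26.75 °C
0.408 Ra = 0.408 × 25.9 = 10.5672 mm/d equivalent
ET₀ = 0.0023 × 10.5672 × (26.75 + 17.8) × √13.9 = 0.0023 × 10.5672 × 44.55 × 3.7283 = 4.0369 mm/d
Over 5 days: 4.0369 × 5 = 20.185 mm

20.2 mm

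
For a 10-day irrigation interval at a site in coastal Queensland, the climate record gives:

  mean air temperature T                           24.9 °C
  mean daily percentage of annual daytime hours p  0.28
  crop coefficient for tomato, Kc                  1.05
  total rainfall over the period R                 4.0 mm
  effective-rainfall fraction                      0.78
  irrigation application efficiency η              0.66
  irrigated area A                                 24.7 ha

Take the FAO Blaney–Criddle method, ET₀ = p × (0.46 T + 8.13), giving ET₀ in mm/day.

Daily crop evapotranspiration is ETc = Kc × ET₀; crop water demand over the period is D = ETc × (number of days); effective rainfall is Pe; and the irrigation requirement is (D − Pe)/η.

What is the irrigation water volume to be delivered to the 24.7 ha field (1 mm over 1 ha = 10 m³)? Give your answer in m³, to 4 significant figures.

ET₀ = 0.28 × (0.46 × 24.9 + 8.13) = 0.28 × 19.584 = 5.4835 mm/d
ETc = Kc × ET₀ = 1.05 × 5.4835 = 5.7577 mm/d
Crop demand D = ETc × 10 d = 5.7577 × 10 = 57.577 mm
Pe = 0.78 × 4.0 = 3.120 mm
D − Pe = 57.577 − 3.120 = 54.457 mm
Gross irrigation = 54.457 / 0.66 = 82.511 mm
Volume = 82.511 mm × 24.7 ha × 10 = 20380.2 m³

20380 m³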